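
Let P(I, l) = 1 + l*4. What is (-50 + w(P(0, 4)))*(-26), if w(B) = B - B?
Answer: 1300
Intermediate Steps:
P(I, l) = 1 + 4*l
w(B) = 0
(-50 + w(P(0, 4)))*(-26) = (-50 + 0)*(-26) = -50*(-26) = 1300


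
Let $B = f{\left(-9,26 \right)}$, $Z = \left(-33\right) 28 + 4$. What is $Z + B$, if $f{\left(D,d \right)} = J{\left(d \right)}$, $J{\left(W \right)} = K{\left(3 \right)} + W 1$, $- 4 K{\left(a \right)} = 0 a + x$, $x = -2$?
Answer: $- \frac{1787}{2} \approx -893.5$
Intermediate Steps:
$K{\left(a \right)} = \frac{1}{2}$ ($K{\left(a \right)} = - \frac{0 a - 2}{4} = - \frac{0 - 2}{4} = \left(- \frac{1}{4}\right) \left(-2\right) = \frac{1}{2}$)
$J{\left(W \right)} = \frac{1}{2} + W$ ($J{\left(W \right)} = \frac{1}{2} + W 1 = \frac{1}{2} + W$)
$Z = -920$ ($Z = -924 + 4 = -920$)
$f{\left(D,d \right)} = \frac{1}{2} + d$
$B = \frac{53}{2}$ ($B = \frac{1}{2} + 26 = \frac{53}{2} \approx 26.5$)
$Z + B = -920 + \frac{53}{2} = - \frac{1787}{2}$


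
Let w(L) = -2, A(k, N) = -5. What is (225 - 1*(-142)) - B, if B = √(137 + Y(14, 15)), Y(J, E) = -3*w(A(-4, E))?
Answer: 367 - √143 ≈ 355.04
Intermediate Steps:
Y(J, E) = 6 (Y(J, E) = -3*(-2) = 6)
B = √143 (B = √(137 + 6) = √143 ≈ 11.958)
(225 - 1*(-142)) - B = (225 - 1*(-142)) - √143 = (225 + 142) - √143 = 367 - √143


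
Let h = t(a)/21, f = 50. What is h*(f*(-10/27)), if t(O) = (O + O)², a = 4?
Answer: -32000/567 ≈ -56.437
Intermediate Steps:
t(O) = 4*O² (t(O) = (2*O)² = 4*O²)
h = 64/21 (h = (4*4²)/21 = (4*16)*(1/21) = 64*(1/21) = 64/21 ≈ 3.0476)
h*(f*(-10/27)) = 64*(50*(-10/27))/21 = (64/21)*(-500/27) = -32000/567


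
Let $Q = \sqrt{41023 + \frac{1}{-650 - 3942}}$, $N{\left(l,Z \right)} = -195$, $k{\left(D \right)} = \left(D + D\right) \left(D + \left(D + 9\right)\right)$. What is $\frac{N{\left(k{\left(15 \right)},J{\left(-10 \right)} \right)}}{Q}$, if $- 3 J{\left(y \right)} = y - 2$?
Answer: $- \frac{156 \sqrt{54064375505}}{37675523} \approx -0.96277$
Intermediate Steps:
$J{\left(y \right)} = \frac{2}{3} - \frac{y}{3}$ ($J{\left(y \right)} = - \frac{y - 2}{3} = - \frac{-2 + y}{3} = \frac{2}{3} - \frac{y}{3}$)
$k{\left(D \right)} = 2 D \left(9 + 2 D\right)$ ($k{\left(D \right)} = 2 D \left(D + \left(9 + D\right)\right) = 2 D \left(9 + 2 D\right)$)
$Q = \frac{\sqrt{54064375505}}{1148}$ ($Q = \sqrt{41023 + \frac{1}{-4592}} = \sqrt{41023 - \frac{1}{4592}} = \sqrt{\frac{188377615}{4592}} = \frac{\sqrt{54064375505}}{1148} \approx 202.54$)
$\frac{N{\left(k{\left(15 \right)},J{\left(-10 \right)} \right)}}{Q} = - \frac{195}{\frac{1}{1148} \sqrt{54064375505}} = - 195 \frac{4 \sqrt{54064375505}}{188377615} = - \frac{156 \sqrt{54064375505}}{37675523}$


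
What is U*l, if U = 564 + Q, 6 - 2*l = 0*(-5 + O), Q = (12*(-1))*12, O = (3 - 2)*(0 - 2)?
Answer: 1260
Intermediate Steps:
O = -2 (O = 1*(-2) = -2)
Q = -144 (Q = -12*12 = -144)
l = 3 (l = 3 - 0*(-5 - 2) = 3 - 0*(-7) = 3 - ½*0 = 3 + 0 = 3)
U = 420 (U = 564 - 144 = 420)
U*l = 420*3 = 1260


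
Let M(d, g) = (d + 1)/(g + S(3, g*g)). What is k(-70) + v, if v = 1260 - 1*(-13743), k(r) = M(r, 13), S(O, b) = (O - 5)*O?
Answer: 104952/7 ≈ 14993.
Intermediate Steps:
S(O, b) = O*(-5 + O) (S(O, b) = (-5 + O)*O = O*(-5 + O))
M(d, g) = (1 + d)/(-6 + g) (M(d, g) = (d + 1)/(g + 3*(-5 + 3)) = (1 + d)/(g + 3*(-2)) = (1 + d)/(g - 6) = (1 + d)/(-6 + g))
k(r) = ⅐ + r/7 (k(r) = (1 + r)/(-6 + 13) = (1 + r)/7 = ⅐ + r/7)
v = 15003 (v = 1260 + 13743 = 15003)
k(-70) + v = (⅐ + (⅐)*(-70)) + 15003 = (⅐ - 10) + 15003 = -69/7 + 15003 = 104952/7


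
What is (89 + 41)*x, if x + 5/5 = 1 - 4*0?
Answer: 0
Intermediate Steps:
x = 0 (x = -1 + (1 - 4*0) = -1 + (1 + 0) = -1 + 1 = 0)
(89 + 41)*x = (89 + 41)*0 = 130*0 = 0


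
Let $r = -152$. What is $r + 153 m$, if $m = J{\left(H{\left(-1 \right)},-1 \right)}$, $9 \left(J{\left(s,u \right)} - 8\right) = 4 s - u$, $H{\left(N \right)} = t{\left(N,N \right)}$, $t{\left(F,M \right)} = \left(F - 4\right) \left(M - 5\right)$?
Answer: $3129$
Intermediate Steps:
$t{\left(F,M \right)} = \left(-5 + M\right) \left(-4 + F\right)$ ($t{\left(F,M \right)} = \left(-4 + F\right) \left(-5 + M\right) = \left(-5 + M\right) \left(-4 + F\right)$)
$H{\left(N \right)} = 20 + N^{2} - 9 N$ ($H{\left(N \right)} = 20 - 5 N - 4 N + N N = 20 - 5 N - 4 N + N^{2} = 20 + N^{2} - 9 N$)
$J{\left(s,u \right)} = 8 - \frac{u}{9} + \frac{4 s}{9}$ ($J{\left(s,u \right)} = 8 + \frac{4 s - u}{9} = 8 + \frac{- u + 4 s}{9} = 8 + \left(- \frac{u}{9} + \frac{4 s}{9}\right) = 8 - \frac{u}{9} + \frac{4 s}{9}$)
$m = \frac{193}{9}$ ($m = 8 - - \frac{1}{9} + \frac{4 \left(20 + \left(-1\right)^{2} - -9\right)}{9} = 8 + \frac{1}{9} + \frac{4 \left(20 + 1 + 9\right)}{9} = 8 + \frac{1}{9} + \frac{4}{9} \cdot 30 = 8 + \frac{1}{9} + \frac{40}{3} = \frac{193}{9} \approx 21.444$)
$r + 153 m = -152 + 153 \cdot \frac{193}{9} = -152 + 3281 = 3129$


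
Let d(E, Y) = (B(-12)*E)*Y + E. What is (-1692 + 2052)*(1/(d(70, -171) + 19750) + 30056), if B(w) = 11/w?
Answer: 133271910864/12317 ≈ 1.0820e+7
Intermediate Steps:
d(E, Y) = E - 11*E*Y/12 (d(E, Y) = ((11/(-12))*E)*Y + E = ((11*(-1/12))*E)*Y + E = (-11*E/12)*Y + E = -11*E*Y/12 + E = E - 11*E*Y/12)
(-1692 + 2052)*(1/(d(70, -171) + 19750) + 30056) = (-1692 + 2052)*(1/((1/12)*70*(12 - 11*(-171)) + 19750) + 30056) = 360*(1/((1/12)*70*(12 + 1881) + 19750) + 30056) = 360*(1/((1/12)*70*1893 + 19750) + 30056) = 360*(1/(22085/2 + 19750) + 30056) = 360*(1/(61585/2) + 30056) = 360*(2/61585 + 30056) = 360*(1850998762/61585) = 133271910864/12317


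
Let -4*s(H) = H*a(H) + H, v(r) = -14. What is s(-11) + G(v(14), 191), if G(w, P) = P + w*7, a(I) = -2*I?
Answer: 625/4 ≈ 156.25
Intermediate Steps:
G(w, P) = P + 7*w
s(H) = H**2/2 - H/4 (s(H) = -(H*(-2*H) + H)/4 = -(-2*H**2 + H)/4 = -(H - 2*H**2)/4 = H**2/2 - H/4)
s(-11) + G(v(14), 191) = (1/4)*(-11)*(-1 + 2*(-11)) + (191 + 7*(-14)) = (1/4)*(-11)*(-1 - 22) + (191 - 98) = (1/4)*(-11)*(-23) + 93 = 253/4 + 93 = 625/4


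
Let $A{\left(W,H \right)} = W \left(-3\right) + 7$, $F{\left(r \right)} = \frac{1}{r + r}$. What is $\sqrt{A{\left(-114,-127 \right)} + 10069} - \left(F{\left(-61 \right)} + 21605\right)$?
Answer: $- \frac{2635809}{122} + \sqrt{10418} \approx -21503.0$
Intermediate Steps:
$F{\left(r \right)} = \frac{1}{2 r}$
$A{\left(W,H \right)} = 7 - 3 W$ ($A{\left(W,H \right)} = - 3 W + 7 = 7 - 3 W$)
$\sqrt{A{\left(-114,-127 \right)} + 10069} - \left(F{\left(-61 \right)} + 21605\right) = \sqrt{\left(7 - -342\right) + 10069} - \left(\frac{1}{2 \left(-61\right)} + 21605\right) = \sqrt{\left(7 + 342\right) + 10069} - \left(\frac{1}{2} \left(- \frac{1}{61}\right) + 21605\right) = \sqrt{349 + 10069} - \left(- \frac{1}{122} + 21605\right) = \sqrt{10418} - \frac{2635809}{122} = - \frac{2635809}{122} + \sqrt{10418}$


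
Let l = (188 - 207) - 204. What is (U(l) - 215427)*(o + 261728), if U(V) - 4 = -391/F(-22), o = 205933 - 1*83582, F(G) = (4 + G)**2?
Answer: -26807732109997/324 ≈ -8.2740e+10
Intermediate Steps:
l = -223 (l = -19 - 204 = -223)
o = 122351 (o = 205933 - 83582 = 122351)
U(V) = 905/324 (U(V) = 4 - 391/(4 - 22)**2 = 4 - 391/((-18)**2) = 4 - 391/324 = 905/324)
(U(l) - 215427)*(o + 261728) = (905/324 - 215427)*(122351 + 261728) = -69797443/324*384079 = -26807732109997/324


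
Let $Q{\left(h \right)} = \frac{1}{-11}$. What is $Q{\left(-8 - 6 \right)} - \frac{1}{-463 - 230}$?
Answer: $- \frac{62}{693} \approx -0.089466$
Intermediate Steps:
$Q{\left(h \right)} = - \frac{1}{11}$
$Q{\left(-8 - 6 \right)} - \frac{1}{-463 - 230} = - \frac{1}{11} - \frac{1}{-463 - 230} = - \frac{1}{11} - \frac{1}{-693} = - \frac{1}{11} - - \frac{1}{693} = - \frac{1}{11} + \frac{1}{693} = - \frac{62}{693}$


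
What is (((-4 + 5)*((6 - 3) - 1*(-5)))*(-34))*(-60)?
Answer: 16320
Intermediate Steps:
(((-4 + 5)*((6 - 3) - 1*(-5)))*(-34))*(-60) = ((1*(3 + 5))*(-34))*(-60) = ((1*8)*(-34))*(-60) = (8*(-34))*(-60) = -272*(-60) = 16320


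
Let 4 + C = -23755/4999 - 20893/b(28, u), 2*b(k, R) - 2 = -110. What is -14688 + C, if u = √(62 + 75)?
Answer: -3862885295/269946 ≈ -14310.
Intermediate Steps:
u = √137 ≈ 11.705
b(k, R) = -54 (b(k, R) = 1 + (½)*(-110) = 1 - 55 = -54)
C = 102081553/269946 (C = -4 + (-23755/4999 - 20893/(-54)) = -4 + (-23755*1/4999 - 20893*(-1/54)) = -4 + (-23755/4999 + 20893/54) = -4 + 103161337/269946 = 102081553/269946 ≈ 378.16)
-14688 + C = -14688 + 102081553/269946 = -3862885295/269946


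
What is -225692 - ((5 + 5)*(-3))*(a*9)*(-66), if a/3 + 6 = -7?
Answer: 469288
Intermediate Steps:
a = -39 (a = -18 + 3*(-7) = -18 - 21 = -39)
-225692 - ((5 + 5)*(-3))*(a*9)*(-66) = -225692 - ((5 + 5)*(-3))*(-39*9)*(-66) = -225692 - (10*(-3))*(-351)*(-66) = -225692 - (-30*(-351))*(-66) = -225692 - 10530*(-66) = -225692 - 1*(-694980) = -225692 + 694980 = 469288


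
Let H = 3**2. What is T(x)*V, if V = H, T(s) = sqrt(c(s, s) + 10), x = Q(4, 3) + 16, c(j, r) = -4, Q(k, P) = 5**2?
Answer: 9*sqrt(6) ≈ 22.045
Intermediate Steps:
Q(k, P) = 25
H = 9
x = 41 (x = 25 + 16 = 41)
T(s) = sqrt(6) (T(s) = sqrt(-4 + 10) = sqrt(6))
V = 9
T(x)*V = sqrt(6)*9 = 9*sqrt(6)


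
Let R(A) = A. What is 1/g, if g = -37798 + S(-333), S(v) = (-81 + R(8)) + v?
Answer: -1/38204 ≈ -2.6175e-5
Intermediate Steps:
S(v) = -73 + v (S(v) = (-81 + 8) + v = -73 + v)
g = -38204 (g = -37798 + (-73 - 333) = -37798 - 406 = -38204)
1/g = 1/(-38204) = -1/38204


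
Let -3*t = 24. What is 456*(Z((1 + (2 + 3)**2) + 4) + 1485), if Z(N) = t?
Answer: 673512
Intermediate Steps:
t = -8 (t = -1/3*24 = -8)
Z(N) = -8
456*(Z((1 + (2 + 3)**2) + 4) + 1485) = 456*(-8 + 1485) = 456*1477 = 673512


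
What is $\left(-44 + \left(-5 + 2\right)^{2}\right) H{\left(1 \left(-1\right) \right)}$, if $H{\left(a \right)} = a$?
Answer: $35$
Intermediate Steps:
$\left(-44 + \left(-5 + 2\right)^{2}\right) H{\left(1 \left(-1\right) \right)} = \left(-44 + \left(-5 + 2\right)^{2}\right) 1 \left(-1\right) = \left(-44 + \left(-3\right)^{2}\right) \left(-1\right) = \left(-44 + 9\right) \left(-1\right) = \left(-35\right) \left(-1\right) = 35$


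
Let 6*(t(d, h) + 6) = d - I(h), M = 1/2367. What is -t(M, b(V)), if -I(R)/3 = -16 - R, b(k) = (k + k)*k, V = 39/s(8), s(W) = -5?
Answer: 26571917/355050 ≈ 74.840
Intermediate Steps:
M = 1/2367 ≈ 0.00042248
V = -39/5 (V = 39/(-5) = 39*(-⅕) = -39/5 ≈ -7.8000)
b(k) = 2*k² (b(k) = (2*k)*k = 2*k²)
I(R) = 48 + 3*R (I(R) = -3*(-16 - R) = 48 + 3*R)
t(d, h) = -14 - h/2 + d/6 (t(d, h) = -6 + (d - (48 + 3*h))/6 = -6 + (d + (-48 - 3*h))/6 = -6 + (-48 + d - 3*h)/6 = -6 + (-8 - h/2 + d/6) = -14 - h/2 + d/6)
-t(M, b(V)) = -(-14 - (-39/5)² + (⅙)*(1/2367)) = -(-14 - 1521/25 + 1/14202) = -1*(-26571917/355050) = 26571917/355050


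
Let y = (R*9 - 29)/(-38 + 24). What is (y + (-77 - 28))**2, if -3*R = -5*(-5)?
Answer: 466489/49 ≈ 9520.2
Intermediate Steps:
R = -25/3 (R = -(-5)*(-5)/3 = -1/3*25 = -25/3 ≈ -8.3333)
y = 52/7 (y = (-25/3*9 - 29)/(-38 + 24) = (-75 - 29)/(-14) = -104*(-1/14) = 52/7 ≈ 7.4286)
(y + (-77 - 28))**2 = (52/7 + (-77 - 28))**2 = (52/7 - 105)**2 = (-683/7)**2 = 466489/49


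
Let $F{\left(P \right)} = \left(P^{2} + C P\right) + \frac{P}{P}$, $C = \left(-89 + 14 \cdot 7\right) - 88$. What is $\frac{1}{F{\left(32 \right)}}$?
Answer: $- \frac{1}{1503} \approx -0.00066534$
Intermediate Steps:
$C = -79$ ($C = \left(-89 + 98\right) - 88 = 9 - 88 = -79$)
$F{\left(P \right)} = 1 + P^{2} - 79 P$ ($F{\left(P \right)} = \left(P^{2} - 79 P\right) + \frac{P}{P} = \left(P^{2} - 79 P\right) + 1 = 1 + P^{2} - 79 P$)
$\frac{1}{F{\left(32 \right)}} = \frac{1}{1 + 32^{2} - 2528} = \frac{1}{1 + 1024 - 2528} = \frac{1}{-1503} = - \frac{1}{1503}$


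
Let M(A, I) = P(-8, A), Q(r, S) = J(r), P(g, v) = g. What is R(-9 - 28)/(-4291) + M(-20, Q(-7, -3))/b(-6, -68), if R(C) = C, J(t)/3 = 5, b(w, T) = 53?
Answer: -32367/227423 ≈ -0.14232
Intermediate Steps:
J(t) = 15 (J(t) = 3*5 = 15)
Q(r, S) = 15
M(A, I) = -8
R(-9 - 28)/(-4291) + M(-20, Q(-7, -3))/b(-6, -68) = (-9 - 28)/(-4291) - 8/53 = -37*(-1/4291) - 8*1/53 = 37/4291 - 8/53 = -32367/227423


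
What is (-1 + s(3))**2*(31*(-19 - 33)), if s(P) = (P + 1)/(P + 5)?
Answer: -403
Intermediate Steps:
s(P) = (1 + P)/(5 + P)
(-1 + s(3))**2*(31*(-19 - 33)) = (-1 + (1 + 3)/(5 + 3))**2*(31*(-19 - 33)) = (-1 + 4/8)**2*(31*(-52)) = (-1 + (1/8)*4)**2*(-1612) = (-1 + 1/2)**2*(-1612) = (-1/2)**2*(-1612) = (1/4)*(-1612) = -403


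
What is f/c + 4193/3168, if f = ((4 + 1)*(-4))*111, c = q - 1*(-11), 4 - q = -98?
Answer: -6559151/357984 ≈ -18.322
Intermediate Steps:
q = 102 (q = 4 - 1*(-98) = 4 + 98 = 102)
c = 113 (c = 102 - 1*(-11) = 102 + 11 = 113)
f = -2220 (f = (5*(-4))*111 = -20*111 = -2220)
f/c + 4193/3168 = -2220/113 + 4193/3168 = -6559151/357984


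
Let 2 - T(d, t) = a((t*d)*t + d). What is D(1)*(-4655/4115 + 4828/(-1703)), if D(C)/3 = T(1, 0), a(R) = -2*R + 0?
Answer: -66707244/1401569 ≈ -47.595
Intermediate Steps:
a(R) = -2*R
T(d, t) = 2 + 2*d + 2*d*t**2 (T(d, t) = 2 - (-2)*((t*d)*t + d) = 2 - (-2)*((d*t)*t + d) = 2 - (-2)*(d*t**2 + d) = 2 - (-2)*(d + d*t**2) = 2 - (-2*d - 2*d*t**2) = 2 + (2*d + 2*d*t**2) = 2 + 2*d + 2*d*t**2)
D(C) = 12 (D(C) = 3*(2 + 2*1*(1 + 0**2)) = 3*(2 + 2*1*(1 + 0)) = 3*(2 + 2*1*1) = 3*(2 + 2) = 3*4 = 12)
D(1)*(-4655/4115 + 4828/(-1703)) = 12*(-4655/4115 + 4828/(-1703)) = 12*(-4655*1/4115 + 4828*(-1/1703)) = 12*(-931/823 - 4828/1703) = 12*(-5558937/1401569) = -66707244/1401569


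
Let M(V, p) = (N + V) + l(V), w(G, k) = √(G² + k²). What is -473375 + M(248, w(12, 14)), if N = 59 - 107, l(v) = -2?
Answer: -473177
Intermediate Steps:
N = -48
M(V, p) = -50 + V (M(V, p) = (-48 + V) - 2 = -50 + V)
-473375 + M(248, w(12, 14)) = -473375 + (-50 + 248) = -473375 + 198 = -473177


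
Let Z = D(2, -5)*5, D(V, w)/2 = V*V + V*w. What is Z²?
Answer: 3600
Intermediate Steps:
D(V, w) = 2*V² + 2*V*w (D(V, w) = 2*(V*V + V*w) = 2*(V² + V*w) = 2*V² + 2*V*w)
Z = -60 (Z = (2*2*(2 - 5))*5 = (2*2*(-3))*5 = -12*5 = -60)
Z² = (-60)² = 3600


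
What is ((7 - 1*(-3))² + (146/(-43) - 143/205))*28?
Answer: 23671788/8815 ≈ 2685.4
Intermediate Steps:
((7 - 1*(-3))² + (146/(-43) - 143/205))*28 = ((7 + 3)² + (146*(-1/43) - 143*1/205))*28 = (10² + (-146/43 - 143/205))*28 = (100 - 36079/8815)*28 = (845421/8815)*28 = 23671788/8815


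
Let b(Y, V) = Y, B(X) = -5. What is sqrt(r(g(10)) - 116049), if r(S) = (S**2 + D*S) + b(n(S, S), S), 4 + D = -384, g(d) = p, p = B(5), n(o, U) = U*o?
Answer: I*sqrt(114059) ≈ 337.73*I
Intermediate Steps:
p = -5
g(d) = -5
D = -388 (D = -4 - 384 = -388)
r(S) = -388*S + 2*S**2 (r(S) = (S**2 - 388*S) + S*S = (S**2 - 388*S) + S**2 = -388*S + 2*S**2)
sqrt(r(g(10)) - 116049) = sqrt(2*(-5)*(-194 - 5) - 116049) = sqrt(2*(-5)*(-199) - 116049) = sqrt(1990 - 116049) = sqrt(-114059) = I*sqrt(114059)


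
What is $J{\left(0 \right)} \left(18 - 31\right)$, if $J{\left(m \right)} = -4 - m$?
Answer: $52$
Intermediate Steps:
$J{\left(0 \right)} \left(18 - 31\right) = \left(-4 - 0\right) \left(18 - 31\right) = \left(-4 + 0\right) \left(-13\right) = \left(-4\right) \left(-13\right) = 52$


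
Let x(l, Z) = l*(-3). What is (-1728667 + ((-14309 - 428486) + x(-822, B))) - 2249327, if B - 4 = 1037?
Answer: -4418323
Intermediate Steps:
B = 1041 (B = 4 + 1037 = 1041)
x(l, Z) = -3*l
(-1728667 + ((-14309 - 428486) + x(-822, B))) - 2249327 = (-1728667 + ((-14309 - 428486) - 3*(-822))) - 2249327 = (-1728667 + (-442795 + 2466)) - 2249327 = (-1728667 - 440329) - 2249327 = -2168996 - 2249327 = -4418323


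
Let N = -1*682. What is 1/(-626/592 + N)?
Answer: -296/202185 ≈ -0.0014640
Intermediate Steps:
N = -682
1/(-626/592 + N) = 1/(-626/592 - 682) = 1/(-626*1/592 - 682) = 1/(-313/296 - 682) = 1/(-202185/296) = -296/202185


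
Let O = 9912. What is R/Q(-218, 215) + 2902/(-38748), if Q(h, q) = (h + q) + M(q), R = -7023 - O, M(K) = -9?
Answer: 54680213/38748 ≈ 1411.2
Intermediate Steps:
R = -16935 (R = -7023 - 1*9912 = -7023 - 9912 = -16935)
Q(h, q) = -9 + h + q (Q(h, q) = (h + q) - 9 = -9 + h + q)
R/Q(-218, 215) + 2902/(-38748) = -16935/(-9 - 218 + 215) + 2902/(-38748) = -16935/(-12) + 2902*(-1/38748) = -16935*(-1/12) - 1451/19374 = 5645/4 - 1451/19374 = 54680213/38748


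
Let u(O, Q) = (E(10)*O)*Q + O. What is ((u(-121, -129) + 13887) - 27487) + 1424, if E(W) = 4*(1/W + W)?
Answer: 3091533/5 ≈ 6.1831e+5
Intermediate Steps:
E(W) = 4*W + 4/W (E(W) = 4*(W + 1/W) = 4*W + 4/W)
u(O, Q) = O + 202*O*Q/5 (u(O, Q) = ((4*10 + 4/10)*O)*Q + O = ((40 + 4*(⅒))*O)*Q + O = ((40 + ⅖)*O)*Q + O = (202*O/5)*Q + O = 202*O*Q/5 + O = O + 202*O*Q/5)
((u(-121, -129) + 13887) - 27487) + 1424 = (((⅕)*(-121)*(5 + 202*(-129)) + 13887) - 27487) + 1424 = (((⅕)*(-121)*(5 - 26058) + 13887) - 27487) + 1424 = (((⅕)*(-121)*(-26053) + 13887) - 27487) + 1424 = ((3152413/5 + 13887) - 27487) + 1424 = (3221848/5 - 27487) + 1424 = 3084413/5 + 1424 = 3091533/5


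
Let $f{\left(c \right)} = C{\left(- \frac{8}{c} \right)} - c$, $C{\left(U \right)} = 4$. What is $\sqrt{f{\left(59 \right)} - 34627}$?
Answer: $i \sqrt{34682} \approx 186.23 i$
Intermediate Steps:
$f{\left(c \right)} = 4 - c$
$\sqrt{f{\left(59 \right)} - 34627} = \sqrt{\left(4 - 59\right) - 34627} = \sqrt{-55 - 34627} = \sqrt{-34682} = i \sqrt{34682}$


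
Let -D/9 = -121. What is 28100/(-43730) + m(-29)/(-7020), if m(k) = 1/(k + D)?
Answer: -20909776373/32540367600 ≈ -0.64258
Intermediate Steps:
D = 1089 (D = -9*(-121) = 1089)
m(k) = 1/(1089 + k) (m(k) = 1/(k + 1089) = 1/(1089 + k))
28100/(-43730) + m(-29)/(-7020) = 28100/(-43730) + 1/((1089 - 29)*(-7020)) = 28100*(-1/43730) - 1/7020/1060 = -2810/4373 + (1/1060)*(-1/7020) = -2810/4373 - 1/7441200 = -20909776373/32540367600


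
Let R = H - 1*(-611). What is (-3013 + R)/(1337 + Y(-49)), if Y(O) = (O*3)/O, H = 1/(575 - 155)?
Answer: -1008839/562800 ≈ -1.7925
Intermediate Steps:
H = 1/420 ≈ 0.0023810
Y(O) = 3 (Y(O) = (3*O)/O = 3)
R = 256621/420 (R = 1/420 - 1*(-611) = 1/420 + 611 = 256621/420 ≈ 611.00)
(-3013 + R)/(1337 + Y(-49)) = (-3013 + 256621/420)/(1337 + 3) = -1008839/420/1340 = -1008839/420*1/1340 = -1008839/562800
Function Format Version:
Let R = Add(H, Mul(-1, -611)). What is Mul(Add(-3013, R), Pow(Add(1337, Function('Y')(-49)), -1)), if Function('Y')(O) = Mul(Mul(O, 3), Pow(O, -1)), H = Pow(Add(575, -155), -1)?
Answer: Rational(-1008839, 562800) ≈ -1.7925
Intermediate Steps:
H = Rational(1, 420) (H = Pow(420, -1) = Rational(1, 420) ≈ 0.0023810)
Function('Y')(O) = 3 (Function('Y')(O) = Mul(Mul(3, O), Pow(O, -1)) = 3)
R = Rational(256621, 420) (R = Add(Rational(1, 420), Mul(-1, -611)) = Add(Rational(1, 420), 611) = Rational(256621, 420) ≈ 611.00)
Mul(Add(-3013, R), Pow(Add(1337, Function('Y')(-49)), -1)) = Mul(Add(-3013, Rational(256621, 420)), Pow(Add(1337, 3), -1)) = Mul(Rational(-1008839, 420), Pow(1340, -1)) = Mul(Rational(-1008839, 420), Rational(1, 1340)) = Rational(-1008839, 562800)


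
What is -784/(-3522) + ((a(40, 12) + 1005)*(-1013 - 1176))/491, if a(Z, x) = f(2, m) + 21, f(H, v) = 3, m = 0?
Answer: -3966426569/864651 ≈ -4587.3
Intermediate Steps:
a(Z, x) = 24 (a(Z, x) = 3 + 21 = 24)
-784/(-3522) + ((a(40, 12) + 1005)*(-1013 - 1176))/491 = -784/(-3522) + ((24 + 1005)*(-1013 - 1176))/491 = -784*(-1/3522) + (1029*(-2189))*(1/491) = 392/1761 - 2252481*1/491 = 392/1761 - 2252481/491 = -3966426569/864651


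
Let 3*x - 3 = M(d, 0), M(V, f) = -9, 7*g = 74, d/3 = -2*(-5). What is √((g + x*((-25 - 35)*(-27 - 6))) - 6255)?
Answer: I*√500017/7 ≈ 101.02*I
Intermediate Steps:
d = 30 (d = 3*(-2*(-5)) = 3*10 = 30)
g = 74/7 (g = (⅐)*74 = 74/7 ≈ 10.571)
x = -2 (x = 1 + (⅓)*(-9) = 1 - 3 = -2)
√((g + x*((-25 - 35)*(-27 - 6))) - 6255) = √((74/7 - 2*(-25 - 35)*(-27 - 6)) - 6255) = √((74/7 - (-120)*(-33)) - 6255) = √((74/7 - 2*1980) - 6255) = √((74/7 - 3960) - 6255) = √(-27646/7 - 6255) = √(-71431/7) = I*√500017/7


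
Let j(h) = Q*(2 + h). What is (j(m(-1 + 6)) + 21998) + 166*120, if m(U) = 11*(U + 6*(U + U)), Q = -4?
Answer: 39050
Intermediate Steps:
m(U) = 143*U (m(U) = 11*(U + 6*(2*U)) = 11*(U + 12*U) = 11*(13*U) = 143*U)
j(h) = -8 - 4*h (j(h) = -4*(2 + h) = -8 - 4*h)
(j(m(-1 + 6)) + 21998) + 166*120 = ((-8 - 572*(-1 + 6)) + 21998) + 166*120 = ((-8 - 572*5) + 21998) + 19920 = ((-8 - 4*715) + 21998) + 19920 = ((-8 - 2860) + 21998) + 19920 = (-2868 + 21998) + 19920 = 19130 + 19920 = 39050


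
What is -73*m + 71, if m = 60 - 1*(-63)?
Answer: -8908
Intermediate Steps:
m = 123 (m = 60 + 63 = 123)
-73*m + 71 = -73*123 + 71 = -8979 + 71 = -8908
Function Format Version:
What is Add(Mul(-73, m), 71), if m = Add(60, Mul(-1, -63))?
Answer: -8908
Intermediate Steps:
m = 123 (m = Add(60, 63) = 123)
Add(Mul(-73, m), 71) = Add(Mul(-73, 123), 71) = Add(-8979, 71) = -8908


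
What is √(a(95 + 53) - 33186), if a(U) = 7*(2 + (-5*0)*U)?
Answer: 2*I*√8293 ≈ 182.13*I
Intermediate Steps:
a(U) = 14 (a(U) = 7*(2 + 0*U) = 7*(2 + 0) = 7*2 = 14)
√(a(95 + 53) - 33186) = √(14 - 33186) = √(-33172) = 2*I*√8293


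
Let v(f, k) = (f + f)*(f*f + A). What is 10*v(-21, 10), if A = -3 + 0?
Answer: -183960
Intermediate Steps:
A = -3
v(f, k) = 2*f*(-3 + f**2) (v(f, k) = (f + f)*(f*f - 3) = (2*f)*(f**2 - 3) = (2*f)*(-3 + f**2) = 2*f*(-3 + f**2))
10*v(-21, 10) = 10*(2*(-21)*(-3 + (-21)**2)) = 10*(2*(-21)*(-3 + 441)) = 10*(2*(-21)*438) = 10*(-18396) = -183960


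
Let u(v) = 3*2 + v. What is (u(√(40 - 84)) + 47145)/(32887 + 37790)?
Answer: 5239/7853 + 2*I*√11/70677 ≈ 0.66713 + 9.3853e-5*I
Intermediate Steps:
u(v) = 6 + v
(u(√(40 - 84)) + 47145)/(32887 + 37790) = ((6 + √(40 - 84)) + 47145)/(32887 + 37790) = ((6 + √(-44)) + 47145)/70677 = ((6 + 2*I*√11) + 47145)*(1/70677) = (47151 + 2*I*√11)*(1/70677) = 5239/7853 + 2*I*√11/70677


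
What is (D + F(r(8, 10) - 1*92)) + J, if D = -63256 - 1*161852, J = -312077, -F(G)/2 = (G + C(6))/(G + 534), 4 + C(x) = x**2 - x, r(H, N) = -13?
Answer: -230452207/429 ≈ -5.3719e+5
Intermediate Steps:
C(x) = -4 + x**2 - x (C(x) = -4 + (x**2 - x) = -4 + x**2 - x)
F(G) = -2*(26 + G)/(534 + G) (F(G) = -2*(G + (-4 + 6**2 - 1*6))/(G + 534) = -2*(G + (-4 + 36 - 6))/(534 + G) = -2*(G + 26)/(534 + G) = -2*(26 + G)/(534 + G))
D = -225108 (D = -63256 - 161852 = -225108)
(D + F(r(8, 10) - 1*92)) + J = (-225108 + 2*(-26 - (-13 - 1*92))/(534 + (-13 - 1*92))) - 312077 = (-225108 + 2*(-26 - (-13 - 92))/(534 + (-13 - 92))) - 312077 = (-225108 + 2*(-26 - 1*(-105))/(534 - 105)) - 312077 = (-225108 + 2*(-26 + 105)/429) - 312077 = (-225108 + 2*(1/429)*79) - 312077 = (-225108 + 158/429) - 312077 = -96571174/429 - 312077 = -230452207/429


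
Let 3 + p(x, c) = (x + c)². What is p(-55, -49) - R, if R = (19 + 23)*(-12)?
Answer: 11317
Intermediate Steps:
R = -504 (R = 42*(-12) = -504)
p(x, c) = -3 + (c + x)² (p(x, c) = -3 + (x + c)² = -3 + (c + x)²)
p(-55, -49) - R = (-3 + (-49 - 55)²) - 1*(-504) = (-3 + (-104)²) + 504 = (-3 + 10816) + 504 = 10813 + 504 = 11317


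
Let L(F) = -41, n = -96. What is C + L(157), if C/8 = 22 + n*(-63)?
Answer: 48519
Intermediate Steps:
C = 48560 (C = 8*(22 - 96*(-63)) = 8*(22 + 6048) = 8*6070 = 48560)
C + L(157) = 48560 - 41 = 48519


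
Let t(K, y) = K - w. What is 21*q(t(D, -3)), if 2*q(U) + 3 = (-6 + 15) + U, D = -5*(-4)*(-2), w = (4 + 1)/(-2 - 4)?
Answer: -1393/4 ≈ -348.25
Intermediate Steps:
w = -5/6 (w = 5/(-6) = 5*(-1/6) = -5/6 ≈ -0.83333)
D = -40 (D = 20*(-2) = -40)
t(K, y) = 5/6 + K (t(K, y) = K - 1*(-5/6) = K + 5/6 = 5/6 + K)
q(U) = 3 + U/2 (q(U) = -3/2 + ((-6 + 15) + U)/2 = -3/2 + (9 + U)/2 = -3/2 + (9/2 + U/2) = 3 + U/2)
21*q(t(D, -3)) = 21*(3 + (5/6 - 40)/2) = 21*(3 + (1/2)*(-235/6)) = 21*(3 - 235/12) = 21*(-199/12) = -1393/4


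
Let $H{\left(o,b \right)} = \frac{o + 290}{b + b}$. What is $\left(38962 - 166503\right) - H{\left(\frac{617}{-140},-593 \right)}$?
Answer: $- \frac{21176867657}{166040} \approx -1.2754 \cdot 10^{5}$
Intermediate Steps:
$H{\left(o,b \right)} = \frac{290 + o}{2 b}$
$\left(38962 - 166503\right) - H{\left(\frac{617}{-140},-593 \right)} = \left(38962 - 166503\right) - \frac{290 + \frac{617}{-140}}{2 \left(-593\right)} = -127541 - \frac{1}{2} \left(- \frac{1}{593}\right) \left(290 + 617 \left(- \frac{1}{140}\right)\right) = -127541 - \frac{1}{2} \left(- \frac{1}{593}\right) \left(290 - \frac{617}{140}\right) = -127541 - \frac{1}{2} \left(- \frac{1}{593}\right) \frac{39983}{140} = -127541 - - \frac{39983}{166040} = -127541 + \frac{39983}{166040} = - \frac{21176867657}{166040}$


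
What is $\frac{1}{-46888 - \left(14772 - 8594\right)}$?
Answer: $- \frac{1}{53066} \approx -1.8844 \cdot 10^{-5}$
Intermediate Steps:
$\frac{1}{-46888 - \left(14772 - 8594\right)} = \frac{1}{-46888 - 6178} = \frac{1}{-53066} = - \frac{1}{53066}$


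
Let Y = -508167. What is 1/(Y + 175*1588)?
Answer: -1/230267 ≈ -4.3428e-6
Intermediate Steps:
1/(Y + 175*1588) = 1/(-508167 + 175*1588) = 1/(-508167 + 277900) = 1/(-230267) = -1/230267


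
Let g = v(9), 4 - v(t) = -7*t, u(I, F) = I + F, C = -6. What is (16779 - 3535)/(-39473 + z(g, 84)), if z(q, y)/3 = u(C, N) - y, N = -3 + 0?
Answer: -3311/9938 ≈ -0.33317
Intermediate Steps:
N = -3
u(I, F) = F + I
v(t) = 4 + 7*t (v(t) = 4 - (-7)*t = 4 + 7*t)
g = 67 (g = 4 + 7*9 = 4 + 63 = 67)
z(q, y) = -27 - 3*y (z(q, y) = 3*((-3 - 6) - y) = 3*(-9 - y) = -27 - 3*y)
(16779 - 3535)/(-39473 + z(g, 84)) = (16779 - 3535)/(-39473 + (-27 - 3*84)) = 13244/(-39473 + (-27 - 252)) = 13244/(-39473 - 279) = 13244/(-39752) = 13244*(-1/39752) = -3311/9938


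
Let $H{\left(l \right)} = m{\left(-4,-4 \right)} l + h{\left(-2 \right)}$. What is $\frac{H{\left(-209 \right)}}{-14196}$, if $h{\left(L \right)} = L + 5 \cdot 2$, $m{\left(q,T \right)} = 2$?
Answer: $\frac{205}{7098} \approx 0.028881$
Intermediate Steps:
$h{\left(L \right)} = 10 + L$ ($h{\left(L \right)} = L + 10 = 10 + L$)
$H{\left(l \right)} = 8 + 2 l$ ($H{\left(l \right)} = 2 l + \left(10 - 2\right) = 2 l + 8 = 8 + 2 l$)
$\frac{H{\left(-209 \right)}}{-14196} = \frac{8 + 2 \left(-209\right)}{-14196} = \left(8 - 418\right) \left(- \frac{1}{14196}\right) = \left(-410\right) \left(- \frac{1}{14196}\right) = \frac{205}{7098}$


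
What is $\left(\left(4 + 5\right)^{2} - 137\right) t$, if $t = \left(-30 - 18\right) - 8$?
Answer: $3136$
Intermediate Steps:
$t = -56$ ($t = -48 + \left(-9 + 1\right) = -48 - 8 = -56$)
$\left(\left(4 + 5\right)^{2} - 137\right) t = \left(\left(4 + 5\right)^{2} - 137\right) \left(-56\right) = \left(9^{2} - 137\right) \left(-56\right) = \left(81 - 137\right) \left(-56\right) = \left(-56\right) \left(-56\right) = 3136$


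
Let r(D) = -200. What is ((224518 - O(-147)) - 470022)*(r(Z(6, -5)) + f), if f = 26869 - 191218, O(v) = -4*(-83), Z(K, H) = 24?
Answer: 40452067964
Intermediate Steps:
O(v) = 332
f = -164349
((224518 - O(-147)) - 470022)*(r(Z(6, -5)) + f) = ((224518 - 1*332) - 470022)*(-200 - 164349) = ((224518 - 332) - 470022)*(-164549) = (224186 - 470022)*(-164549) = -245836*(-164549) = 40452067964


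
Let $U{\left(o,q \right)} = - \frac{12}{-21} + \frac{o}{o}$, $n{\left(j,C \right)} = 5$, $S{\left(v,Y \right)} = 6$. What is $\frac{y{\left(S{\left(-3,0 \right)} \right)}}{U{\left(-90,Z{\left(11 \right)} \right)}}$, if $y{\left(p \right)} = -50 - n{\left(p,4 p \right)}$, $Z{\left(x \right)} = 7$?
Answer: $-35$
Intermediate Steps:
$y{\left(p \right)} = -55$ ($y{\left(p \right)} = -50 - 5 = -55$)
$U{\left(o,q \right)} = \frac{11}{7}$ ($U{\left(o,q \right)} = \left(-12\right) \left(- \frac{1}{21}\right) + 1 = \frac{4}{7} + 1 = \frac{11}{7}$)
$\frac{y{\left(S{\left(-3,0 \right)} \right)}}{U{\left(-90,Z{\left(11 \right)} \right)}} = - \frac{55}{\frac{11}{7}} = \left(-55\right) \frac{7}{11} = -35$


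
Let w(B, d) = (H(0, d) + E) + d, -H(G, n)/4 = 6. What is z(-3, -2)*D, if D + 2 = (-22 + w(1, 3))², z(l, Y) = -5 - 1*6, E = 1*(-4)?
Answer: -24277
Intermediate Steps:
E = -4
H(G, n) = -24 (H(G, n) = -4*6 = -24)
w(B, d) = -28 + d (w(B, d) = (-24 - 4) + d = -28 + d)
z(l, Y) = -11 (z(l, Y) = -5 - 6 = -11)
D = 2207 (D = -2 + (-22 + (-28 + 3))² = -2 + (-22 - 25)² = -2 + (-47)² = -2 + 2209 = 2207)
z(-3, -2)*D = -11*2207 = -24277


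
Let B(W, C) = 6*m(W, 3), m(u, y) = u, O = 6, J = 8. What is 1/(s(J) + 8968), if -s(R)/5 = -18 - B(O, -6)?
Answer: 1/9238 ≈ 0.00010825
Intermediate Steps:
B(W, C) = 6*W
s(R) = 270 (s(R) = -5*(-18 - 6*6) = -5*(-18 - 1*36) = -5*(-18 - 36) = -5*(-54) = 270)
1/(s(J) + 8968) = 1/(270 + 8968) = 1/9238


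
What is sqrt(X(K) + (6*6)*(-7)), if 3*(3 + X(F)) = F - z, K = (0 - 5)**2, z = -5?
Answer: 7*I*sqrt(5) ≈ 15.652*I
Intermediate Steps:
K = 25 (K = (-5)**2 = 25)
X(F) = -4/3 + F/3 (X(F) = -3 + (F - 1*(-5))/3 = -3 + (F + 5)/3 = -3 + (5 + F)/3 = -3 + (5/3 + F/3) = -4/3 + F/3)
sqrt(X(K) + (6*6)*(-7)) = sqrt((-4/3 + (1/3)*25) + (6*6)*(-7)) = sqrt((-4/3 + 25/3) + 36*(-7)) = sqrt(7 - 252) = sqrt(-245) = 7*I*sqrt(5)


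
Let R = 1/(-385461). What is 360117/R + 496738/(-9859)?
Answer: -1368538230556621/9859 ≈ -1.3881e+11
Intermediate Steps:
R = -1/385461 ≈ -2.5943e-6
360117/R + 496738/(-9859) = 360117/(-1/385461) + 496738/(-9859) = 360117*(-385461) + 496738*(-1/9859) = -138811058937 - 496738/9859 = -1368538230556621/9859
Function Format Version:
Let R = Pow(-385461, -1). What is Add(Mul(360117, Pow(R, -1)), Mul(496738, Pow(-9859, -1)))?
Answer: Rational(-1368538230556621, 9859) ≈ -1.3881e+11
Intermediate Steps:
R = Rational(-1, 385461) ≈ -2.5943e-6
Add(Mul(360117, Pow(R, -1)), Mul(496738, Pow(-9859, -1))) = Add(Mul(360117, Pow(Rational(-1, 385461), -1)), Mul(496738, Pow(-9859, -1))) = Add(Mul(360117, -385461), Mul(496738, Rational(-1, 9859))) = Add(-138811058937, Rational(-496738, 9859)) = Rational(-1368538230556621, 9859)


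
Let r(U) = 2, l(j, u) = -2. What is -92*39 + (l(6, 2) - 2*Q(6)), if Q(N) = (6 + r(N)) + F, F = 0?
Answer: -3606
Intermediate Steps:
Q(N) = 8 (Q(N) = (6 + 2) + 0 = 8 + 0 = 8)
-92*39 + (l(6, 2) - 2*Q(6)) = -92*39 + (-2 - 2*8) = -3588 + (-2 - 16) = -3588 - 18 = -3606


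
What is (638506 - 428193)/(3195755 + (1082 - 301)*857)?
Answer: 210313/3865072 ≈ 0.054414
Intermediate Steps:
(638506 - 428193)/(3195755 + (1082 - 301)*857) = 210313/(3195755 + 781*857) = 210313/(3195755 + 669317) = 210313/3865072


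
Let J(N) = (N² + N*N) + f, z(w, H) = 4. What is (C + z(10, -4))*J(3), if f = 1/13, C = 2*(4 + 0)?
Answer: 2820/13 ≈ 216.92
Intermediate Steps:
C = 8 (C = 2*4 = 8)
f = 1/13 ≈ 0.076923
J(N) = 1/13 + 2*N² (J(N) = (N² + N*N) + 1/13 = (N² + N²) + 1/13 = 2*N² + 1/13 = 1/13 + 2*N²)
(C + z(10, -4))*J(3) = (8 + 4)*(1/13 + 2*3²) = 12*(1/13 + 2*9) = 12*(1/13 + 18) = 12*(235/13) = 2820/13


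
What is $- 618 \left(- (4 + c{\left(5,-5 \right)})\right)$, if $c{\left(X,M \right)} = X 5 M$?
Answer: $-74778$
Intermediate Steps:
$c{\left(X,M \right)} = 5 M X$ ($c{\left(X,M \right)} = 5 X M = 5 M X$)
$- 618 \left(- (4 + c{\left(5,-5 \right)})\right) = - 618 \left(- (4 + 5 \left(-5\right) 5)\right) = - 618 \left(- (4 - 125)\right) = - 618 \left(\left(-1\right) \left(-121\right)\right) = \left(-618\right) 121 = -74778$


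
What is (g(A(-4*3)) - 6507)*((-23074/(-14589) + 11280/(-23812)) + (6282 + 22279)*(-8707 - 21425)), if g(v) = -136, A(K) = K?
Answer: 496508887437914056706/86848317 ≈ 5.7170e+12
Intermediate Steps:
(g(A(-4*3)) - 6507)*((-23074/(-14589) + 11280/(-23812)) + (6282 + 22279)*(-8707 - 21425)) = (-136 - 6507)*((-23074/(-14589) + 11280/(-23812)) + (6282 + 22279)*(-8707 - 21425)) = -6643*((-23074*(-1/14589) + 11280*(-1/23812)) + 28561*(-30132)) = -6643*((23074/14589 - 2820/5953) - 860600052) = -6643*(96218542/86848317 - 860600052) = -6643*(-74741666030093942/86848317) = 496508887437914056706/86848317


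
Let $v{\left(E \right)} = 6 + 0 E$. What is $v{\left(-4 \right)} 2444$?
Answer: $14664$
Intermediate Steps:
$v{\left(E \right)} = 6$ ($v{\left(E \right)} = 6 + 0 = 6$)
$v{\left(-4 \right)} 2444 = 6 \cdot 2444 = 14664$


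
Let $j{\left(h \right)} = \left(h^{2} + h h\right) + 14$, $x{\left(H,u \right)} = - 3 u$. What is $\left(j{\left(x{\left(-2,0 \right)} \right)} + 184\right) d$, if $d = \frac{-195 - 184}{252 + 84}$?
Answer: $- \frac{12507}{56} \approx -223.34$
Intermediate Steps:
$d = - \frac{379}{336} \approx -1.128$
$j{\left(h \right)} = 14 + 2 h^{2}$ ($j{\left(h \right)} = \left(h^{2} + h^{2}\right) + 14 = 2 h^{2} + 14 = 14 + 2 h^{2}$)
$\left(j{\left(x{\left(-2,0 \right)} \right)} + 184\right) d = \left(\left(14 + 2 \left(\left(-3\right) 0\right)^{2}\right) + 184\right) \left(- \frac{379}{336}\right) = \left(\left(14 + 2 \cdot 0^{2}\right) + 184\right) \left(- \frac{379}{336}\right) = \left(\left(14 + 2 \cdot 0\right) + 184\right) \left(- \frac{379}{336}\right) = \left(\left(14 + 0\right) + 184\right) \left(- \frac{379}{336}\right) = \left(14 + 184\right) \left(- \frac{379}{336}\right) = 198 \left(- \frac{379}{336}\right) = - \frac{12507}{56}$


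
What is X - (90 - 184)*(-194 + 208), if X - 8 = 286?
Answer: 1610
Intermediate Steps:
X = 294 (X = 8 + 286 = 294)
X - (90 - 184)*(-194 + 208) = 294 - (90 - 184)*(-194 + 208) = 294 - (-94)*14 = 294 - 1*(-1316) = 294 + 1316 = 1610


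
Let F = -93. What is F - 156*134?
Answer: -20997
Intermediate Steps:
F - 156*134 = -93 - 156*134 = -93 - 20904 = -20997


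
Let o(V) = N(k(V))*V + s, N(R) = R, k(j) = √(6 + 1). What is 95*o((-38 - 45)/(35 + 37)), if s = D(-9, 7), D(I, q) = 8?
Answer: 760 - 7885*√7/72 ≈ 470.25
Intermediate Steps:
k(j) = √7
s = 8
o(V) = 8 + V*√7 (o(V) = √7*V + 8 = V*√7 + 8 = 8 + V*√7)
95*o((-38 - 45)/(35 + 37)) = 95*(8 + ((-38 - 45)/(35 + 37))*√7) = 95*(8 + (-83/72)*√7) = 95*(8 + (-83*1/72)*√7) = 95*(8 - 83*√7/72) = 760 - 7885*√7/72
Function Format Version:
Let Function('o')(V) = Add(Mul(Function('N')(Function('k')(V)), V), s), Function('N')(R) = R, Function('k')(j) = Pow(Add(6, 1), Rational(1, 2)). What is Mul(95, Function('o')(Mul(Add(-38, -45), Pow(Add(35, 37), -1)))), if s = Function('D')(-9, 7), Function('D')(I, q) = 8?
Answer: Add(760, Mul(Rational(-7885, 72), Pow(7, Rational(1, 2)))) ≈ 470.25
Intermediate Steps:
Function('k')(j) = Pow(7, Rational(1, 2))
s = 8
Function('o')(V) = Add(8, Mul(V, Pow(7, Rational(1, 2)))) (Function('o')(V) = Add(Mul(Pow(7, Rational(1, 2)), V), 8) = Add(Mul(V, Pow(7, Rational(1, 2))), 8) = Add(8, Mul(V, Pow(7, Rational(1, 2)))))
Mul(95, Function('o')(Mul(Add(-38, -45), Pow(Add(35, 37), -1)))) = Mul(95, Add(8, Mul(Mul(Add(-38, -45), Pow(Add(35, 37), -1)), Pow(7, Rational(1, 2))))) = Mul(95, Add(8, Mul(Mul(-83, Pow(72, -1)), Pow(7, Rational(1, 2))))) = Mul(95, Add(8, Mul(Mul(-83, Rational(1, 72)), Pow(7, Rational(1, 2))))) = Mul(95, Add(8, Mul(Rational(-83, 72), Pow(7, Rational(1, 2))))) = Add(760, Mul(Rational(-7885, 72), Pow(7, Rational(1, 2))))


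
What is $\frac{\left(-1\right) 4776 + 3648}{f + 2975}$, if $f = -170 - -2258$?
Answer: $- \frac{1128}{5063} \approx -0.22279$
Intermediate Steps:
$f = 2088$ ($f = -170 + 2258 = 2088$)
$\frac{\left(-1\right) 4776 + 3648}{f + 2975} = \frac{\left(-1\right) 4776 + 3648}{2088 + 2975} = \frac{-4776 + 3648}{5063} = \left(-1128\right) \frac{1}{5063} = - \frac{1128}{5063}$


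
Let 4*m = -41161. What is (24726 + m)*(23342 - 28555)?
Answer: -301014259/4 ≈ -7.5254e+7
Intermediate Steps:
m = -41161/4 (m = (¼)*(-41161) = -41161/4 ≈ -10290.)
(24726 + m)*(23342 - 28555) = (24726 - 41161/4)*(23342 - 28555) = (57743/4)*(-5213) = -301014259/4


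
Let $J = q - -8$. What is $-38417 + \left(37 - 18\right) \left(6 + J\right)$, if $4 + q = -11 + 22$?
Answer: $-38018$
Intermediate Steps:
$q = 7$ ($q = -4 + \left(-11 + 22\right) = -4 + 11 = 7$)
$J = 15$ ($J = 7 - -8 = 7 + 8 = 15$)
$-38417 + \left(37 - 18\right) \left(6 + J\right) = -38417 + \left(37 - 18\right) \left(6 + 15\right) = -38417 + \left(37 - 18\right) 21 = -38417 + 19 \cdot 21 = -38417 + 399 = -38018$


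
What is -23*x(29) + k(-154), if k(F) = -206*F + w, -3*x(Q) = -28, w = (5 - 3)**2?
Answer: 94540/3 ≈ 31513.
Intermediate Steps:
w = 4 (w = 2**2 = 4)
x(Q) = 28/3 (x(Q) = -1/3*(-28) = 28/3)
k(F) = 4 - 206*F (k(F) = -206*F + 4 = 4 - 206*F)
-23*x(29) + k(-154) = -23*28/3 + (4 - 206*(-154)) = -644/3 + (4 + 31724) = -644/3 + 31728 = 94540/3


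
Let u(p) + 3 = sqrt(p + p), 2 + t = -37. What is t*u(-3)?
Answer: 117 - 39*I*sqrt(6) ≈ 117.0 - 95.53*I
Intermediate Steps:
t = -39 (t = -2 - 37 = -39)
u(p) = -3 + sqrt(2)*sqrt(p) (u(p) = -3 + sqrt(p + p) = -3 + sqrt(2*p) = -3 + sqrt(2)*sqrt(p))
t*u(-3) = -39*(-3 + sqrt(2)*sqrt(-3)) = -39*(-3 + sqrt(2)*(I*sqrt(3))) = -39*(-3 + I*sqrt(6)) = 117 - 39*I*sqrt(6)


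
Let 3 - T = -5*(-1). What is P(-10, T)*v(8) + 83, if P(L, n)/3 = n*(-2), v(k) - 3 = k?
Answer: 215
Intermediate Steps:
T = -2 (T = 3 - (-5)*(-1) = 3 - 1*5 = 3 - 5 = -2)
v(k) = 3 + k
P(L, n) = -6*n (P(L, n) = 3*(n*(-2)) = 3*(-2*n) = -6*n)
P(-10, T)*v(8) + 83 = (-6*(-2))*(3 + 8) + 83 = 12*11 + 83 = 132 + 83 = 215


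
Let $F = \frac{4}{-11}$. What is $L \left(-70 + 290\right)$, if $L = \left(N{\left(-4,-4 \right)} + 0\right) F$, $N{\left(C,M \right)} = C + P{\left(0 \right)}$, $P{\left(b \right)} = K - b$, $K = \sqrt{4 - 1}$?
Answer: $320 - 80 \sqrt{3} \approx 181.44$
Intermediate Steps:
$K = \sqrt{3} \approx 1.732$
$P{\left(b \right)} = \sqrt{3} - b$
$N{\left(C,M \right)} = C + \sqrt{3}$ ($N{\left(C,M \right)} = C + \left(\sqrt{3} - 0\right) = C + \left(\sqrt{3} + 0\right) = C + \sqrt{3}$)
$F = - \frac{4}{11}$ ($F = 4 \left(- \frac{1}{11}\right) = - \frac{4}{11} \approx -0.36364$)
$L = \frac{16}{11} - \frac{4 \sqrt{3}}{11}$ ($L = \left(\left(-4 + \sqrt{3}\right) + 0\right) \left(- \frac{4}{11}\right) = \left(-4 + \sqrt{3}\right) \left(- \frac{4}{11}\right) = \frac{16}{11} - \frac{4 \sqrt{3}}{11} \approx 0.82471$)
$L \left(-70 + 290\right) = \left(\frac{16}{11} - \frac{4 \sqrt{3}}{11}\right) \left(-70 + 290\right) = \left(\frac{16}{11} - \frac{4 \sqrt{3}}{11}\right) 220 = 320 - 80 \sqrt{3}$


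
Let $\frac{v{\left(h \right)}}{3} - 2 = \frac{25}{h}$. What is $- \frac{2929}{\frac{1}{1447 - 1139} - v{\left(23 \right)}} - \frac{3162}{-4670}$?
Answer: $\frac{48552682621}{153131635} \approx 317.06$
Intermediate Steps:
$v{\left(h \right)} = 6 + \frac{75}{h}$ ($v{\left(h \right)} = 6 + 3 \frac{25}{h} = 6 + \frac{75}{h}$)
$- \frac{2929}{\frac{1}{1447 - 1139} - v{\left(23 \right)}} - \frac{3162}{-4670} = - \frac{2929}{\frac{1}{1447 - 1139} - \left(6 + \frac{75}{23}\right)} - \frac{3162}{-4670} = - \frac{2929}{\frac{1}{308} - \left(6 + 75 \cdot \frac{1}{23}\right)} - - \frac{1581}{2335} = - \frac{2929}{\frac{1}{308} - \left(6 + \frac{75}{23}\right)} + \frac{1581}{2335} = - \frac{2929}{\frac{1}{308} - \frac{213}{23}} + \frac{1581}{2335} = - \frac{2929}{- \frac{65581}{7084}} + \frac{1581}{2335} = \left(-2929\right) \left(- \frac{7084}{65581}\right) + \frac{1581}{2335} = \frac{20749036}{65581} + \frac{1581}{2335} = \frac{48552682621}{153131635}$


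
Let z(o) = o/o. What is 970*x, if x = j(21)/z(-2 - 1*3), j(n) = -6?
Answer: -5820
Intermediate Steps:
z(o) = 1
x = -6 (x = -6/1 = -6*1 = -6)
970*x = 970*(-6) = -5820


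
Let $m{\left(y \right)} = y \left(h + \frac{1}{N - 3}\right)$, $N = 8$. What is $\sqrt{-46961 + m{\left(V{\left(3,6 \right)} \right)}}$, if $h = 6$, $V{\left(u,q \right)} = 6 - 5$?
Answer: $\frac{3 i \sqrt{130430}}{5} \approx 216.69 i$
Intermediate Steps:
$V{\left(u,q \right)} = 1$
$m{\left(y \right)} = \frac{31 y}{5}$ ($m{\left(y \right)} = y \left(6 + \frac{1}{8 - 3}\right) = y \left(6 + \frac{1}{5}\right) = y \frac{31}{5} = \frac{31 y}{5}$)
$\sqrt{-46961 + m{\left(V{\left(3,6 \right)} \right)}} = \sqrt{-46961 + \frac{31}{5} \cdot 1} = \sqrt{-46961 + \frac{31}{5}} = \sqrt{- \frac{234774}{5}} = \frac{3 i \sqrt{130430}}{5}$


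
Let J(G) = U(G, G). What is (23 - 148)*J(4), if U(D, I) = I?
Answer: -500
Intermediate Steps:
J(G) = G
(23 - 148)*J(4) = (23 - 148)*4 = -125*4 = -500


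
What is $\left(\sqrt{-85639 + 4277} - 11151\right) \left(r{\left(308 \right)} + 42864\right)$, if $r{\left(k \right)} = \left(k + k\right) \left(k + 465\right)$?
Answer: $-5787725832 + 519032 i \sqrt{81362} \approx -5.7877 \cdot 10^{9} + 1.4805 \cdot 10^{8} i$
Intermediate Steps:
$r{\left(k \right)} = 2 k \left(465 + k\right)$
$\left(\sqrt{-85639 + 4277} - 11151\right) \left(r{\left(308 \right)} + 42864\right) = \left(\sqrt{-85639 + 4277} - 11151\right) \left(2 \cdot 308 \left(465 + 308\right) + 42864\right) = \left(\sqrt{-81362} - 11151\right) \left(2 \cdot 308 \cdot 773 + 42864\right) = \left(i \sqrt{81362} - 11151\right) \left(476168 + 42864\right) = \left(-11151 + i \sqrt{81362}\right) 519032 = -5787725832 + 519032 i \sqrt{81362}$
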